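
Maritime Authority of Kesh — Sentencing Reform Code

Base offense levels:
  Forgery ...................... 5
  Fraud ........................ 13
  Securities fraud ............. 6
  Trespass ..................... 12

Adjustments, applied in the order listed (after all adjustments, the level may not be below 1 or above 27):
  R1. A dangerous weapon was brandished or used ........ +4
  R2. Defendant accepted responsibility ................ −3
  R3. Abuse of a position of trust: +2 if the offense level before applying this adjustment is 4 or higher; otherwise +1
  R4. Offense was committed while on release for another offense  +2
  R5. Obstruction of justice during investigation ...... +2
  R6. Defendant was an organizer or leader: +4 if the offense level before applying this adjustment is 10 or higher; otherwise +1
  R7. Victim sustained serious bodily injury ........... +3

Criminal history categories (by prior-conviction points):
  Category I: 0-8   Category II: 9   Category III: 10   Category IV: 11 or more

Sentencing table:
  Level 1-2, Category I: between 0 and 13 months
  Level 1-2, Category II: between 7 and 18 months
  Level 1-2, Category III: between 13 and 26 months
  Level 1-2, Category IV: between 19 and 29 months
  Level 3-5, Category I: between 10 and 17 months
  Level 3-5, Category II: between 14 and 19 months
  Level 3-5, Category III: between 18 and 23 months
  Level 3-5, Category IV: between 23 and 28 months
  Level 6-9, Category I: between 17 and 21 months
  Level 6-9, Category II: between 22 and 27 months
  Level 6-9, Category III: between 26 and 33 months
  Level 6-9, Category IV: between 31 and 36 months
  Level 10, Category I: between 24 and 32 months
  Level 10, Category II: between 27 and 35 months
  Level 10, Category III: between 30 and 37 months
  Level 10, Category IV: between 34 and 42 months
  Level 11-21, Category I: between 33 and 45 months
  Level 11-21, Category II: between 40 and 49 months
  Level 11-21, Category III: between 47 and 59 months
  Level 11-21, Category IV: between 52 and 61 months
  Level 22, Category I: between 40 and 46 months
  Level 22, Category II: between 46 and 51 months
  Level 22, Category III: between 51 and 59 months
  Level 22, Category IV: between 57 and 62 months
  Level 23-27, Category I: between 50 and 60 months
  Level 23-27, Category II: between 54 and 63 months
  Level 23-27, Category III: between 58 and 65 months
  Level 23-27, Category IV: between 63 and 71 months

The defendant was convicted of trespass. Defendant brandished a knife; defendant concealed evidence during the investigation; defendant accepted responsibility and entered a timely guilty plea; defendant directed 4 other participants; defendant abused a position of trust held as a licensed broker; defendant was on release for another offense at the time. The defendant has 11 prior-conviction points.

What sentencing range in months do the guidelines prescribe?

Base offense level for trespass: 12.
R1 applies: 12 + 4 = 16.
R2 applies: 16 − 3 = 13.
R3 applies (level before this adjustment is 13 ≥ 4, so +2): 13 + 2 = 15.
R4 applies: 15 + 2 = 17.
R5 applies: 17 + 2 = 19.
R6 applies (level before this adjustment is 19 ≥ 10, so +4): 19 + 4 = 23.
Final offense level: 23.
Criminal history: 11 prior points → Category IV (11+).
Level 23 falls in the 23-27 band.
Grid: Level 23-27 × Category IV = 63-71 months.

63-71 months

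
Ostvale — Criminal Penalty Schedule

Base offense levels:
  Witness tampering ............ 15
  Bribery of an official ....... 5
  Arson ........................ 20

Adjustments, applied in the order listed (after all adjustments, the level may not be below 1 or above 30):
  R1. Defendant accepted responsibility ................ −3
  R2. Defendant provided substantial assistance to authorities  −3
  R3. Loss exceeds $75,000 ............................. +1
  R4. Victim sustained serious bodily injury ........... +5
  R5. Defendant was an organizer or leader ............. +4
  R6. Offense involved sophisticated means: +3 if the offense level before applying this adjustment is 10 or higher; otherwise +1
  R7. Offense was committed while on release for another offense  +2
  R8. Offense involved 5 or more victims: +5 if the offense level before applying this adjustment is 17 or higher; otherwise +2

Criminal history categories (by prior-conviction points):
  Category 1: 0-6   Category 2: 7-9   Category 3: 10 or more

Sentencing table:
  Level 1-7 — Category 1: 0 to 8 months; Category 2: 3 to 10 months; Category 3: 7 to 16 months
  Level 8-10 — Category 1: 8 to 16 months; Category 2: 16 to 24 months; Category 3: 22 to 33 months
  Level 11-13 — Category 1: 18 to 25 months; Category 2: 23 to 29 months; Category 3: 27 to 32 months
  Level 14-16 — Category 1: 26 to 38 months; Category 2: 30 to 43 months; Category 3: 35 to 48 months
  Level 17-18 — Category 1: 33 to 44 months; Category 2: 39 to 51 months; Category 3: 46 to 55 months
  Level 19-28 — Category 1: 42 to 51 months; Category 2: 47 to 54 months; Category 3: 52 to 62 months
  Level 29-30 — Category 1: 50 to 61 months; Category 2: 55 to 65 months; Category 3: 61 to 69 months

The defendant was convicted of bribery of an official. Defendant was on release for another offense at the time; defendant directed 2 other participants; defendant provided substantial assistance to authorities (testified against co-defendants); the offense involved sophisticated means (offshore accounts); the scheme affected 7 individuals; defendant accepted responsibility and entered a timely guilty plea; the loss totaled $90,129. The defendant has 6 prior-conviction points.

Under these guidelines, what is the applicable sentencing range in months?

Base offense level for bribery of an official: 5.
R1 applies: 5 − 3 = 2.
R2 applies: 2 − 3 = -1.
R3 applies: -1 + 1 = 0.
R4 does not apply.
R5 applies: 0 + 4 = 4.
R6 applies (level before this adjustment is 4 < 10, so +1): 4 + 1 = 5.
R7 applies: 5 + 2 = 7.
R8 applies (level before this adjustment is 7 < 17, so +2): 7 + 2 = 9.
Final offense level: 9.
Criminal history: 6 prior points → Category 1 (0-6).
Level 9 falls in the 8-10 band.
Grid: Level 8-10 × Category 1 = 8-16 months.

8-16 months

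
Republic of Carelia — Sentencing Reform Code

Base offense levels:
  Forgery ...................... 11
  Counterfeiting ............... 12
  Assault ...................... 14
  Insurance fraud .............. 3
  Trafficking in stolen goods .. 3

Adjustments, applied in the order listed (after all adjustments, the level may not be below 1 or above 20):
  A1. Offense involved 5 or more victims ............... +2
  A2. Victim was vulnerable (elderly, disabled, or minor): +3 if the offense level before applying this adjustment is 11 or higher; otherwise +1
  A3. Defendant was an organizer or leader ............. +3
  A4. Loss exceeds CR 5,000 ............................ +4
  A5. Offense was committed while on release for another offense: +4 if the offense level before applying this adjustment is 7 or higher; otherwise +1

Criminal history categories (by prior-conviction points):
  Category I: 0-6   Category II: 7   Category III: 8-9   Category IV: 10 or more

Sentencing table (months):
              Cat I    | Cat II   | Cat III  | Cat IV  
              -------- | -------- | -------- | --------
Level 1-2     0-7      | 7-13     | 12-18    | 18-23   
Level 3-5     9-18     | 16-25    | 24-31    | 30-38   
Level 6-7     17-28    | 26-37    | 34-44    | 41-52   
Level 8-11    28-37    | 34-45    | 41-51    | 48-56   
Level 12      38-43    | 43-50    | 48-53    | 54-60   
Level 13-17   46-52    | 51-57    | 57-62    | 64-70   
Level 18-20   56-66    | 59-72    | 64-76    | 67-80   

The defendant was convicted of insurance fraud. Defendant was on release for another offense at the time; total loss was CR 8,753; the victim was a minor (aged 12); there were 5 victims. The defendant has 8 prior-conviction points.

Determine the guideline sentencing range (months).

57-62 months

Base offense level for insurance fraud: 3.
A1 applies: 3 + 2 = 5.
A2 applies (level before this adjustment is 5 < 11, so +1): 5 + 1 = 6.
A3 does not apply.
A4 applies: 6 + 4 = 10.
A5 applies (level before this adjustment is 10 ≥ 7, so +4): 10 + 4 = 14.
Final offense level: 14.
Criminal history: 8 prior points → Category III (8-9).
Level 14 falls in the 13-17 band.
Grid: Level 13-17 × Category III = 57-62 months.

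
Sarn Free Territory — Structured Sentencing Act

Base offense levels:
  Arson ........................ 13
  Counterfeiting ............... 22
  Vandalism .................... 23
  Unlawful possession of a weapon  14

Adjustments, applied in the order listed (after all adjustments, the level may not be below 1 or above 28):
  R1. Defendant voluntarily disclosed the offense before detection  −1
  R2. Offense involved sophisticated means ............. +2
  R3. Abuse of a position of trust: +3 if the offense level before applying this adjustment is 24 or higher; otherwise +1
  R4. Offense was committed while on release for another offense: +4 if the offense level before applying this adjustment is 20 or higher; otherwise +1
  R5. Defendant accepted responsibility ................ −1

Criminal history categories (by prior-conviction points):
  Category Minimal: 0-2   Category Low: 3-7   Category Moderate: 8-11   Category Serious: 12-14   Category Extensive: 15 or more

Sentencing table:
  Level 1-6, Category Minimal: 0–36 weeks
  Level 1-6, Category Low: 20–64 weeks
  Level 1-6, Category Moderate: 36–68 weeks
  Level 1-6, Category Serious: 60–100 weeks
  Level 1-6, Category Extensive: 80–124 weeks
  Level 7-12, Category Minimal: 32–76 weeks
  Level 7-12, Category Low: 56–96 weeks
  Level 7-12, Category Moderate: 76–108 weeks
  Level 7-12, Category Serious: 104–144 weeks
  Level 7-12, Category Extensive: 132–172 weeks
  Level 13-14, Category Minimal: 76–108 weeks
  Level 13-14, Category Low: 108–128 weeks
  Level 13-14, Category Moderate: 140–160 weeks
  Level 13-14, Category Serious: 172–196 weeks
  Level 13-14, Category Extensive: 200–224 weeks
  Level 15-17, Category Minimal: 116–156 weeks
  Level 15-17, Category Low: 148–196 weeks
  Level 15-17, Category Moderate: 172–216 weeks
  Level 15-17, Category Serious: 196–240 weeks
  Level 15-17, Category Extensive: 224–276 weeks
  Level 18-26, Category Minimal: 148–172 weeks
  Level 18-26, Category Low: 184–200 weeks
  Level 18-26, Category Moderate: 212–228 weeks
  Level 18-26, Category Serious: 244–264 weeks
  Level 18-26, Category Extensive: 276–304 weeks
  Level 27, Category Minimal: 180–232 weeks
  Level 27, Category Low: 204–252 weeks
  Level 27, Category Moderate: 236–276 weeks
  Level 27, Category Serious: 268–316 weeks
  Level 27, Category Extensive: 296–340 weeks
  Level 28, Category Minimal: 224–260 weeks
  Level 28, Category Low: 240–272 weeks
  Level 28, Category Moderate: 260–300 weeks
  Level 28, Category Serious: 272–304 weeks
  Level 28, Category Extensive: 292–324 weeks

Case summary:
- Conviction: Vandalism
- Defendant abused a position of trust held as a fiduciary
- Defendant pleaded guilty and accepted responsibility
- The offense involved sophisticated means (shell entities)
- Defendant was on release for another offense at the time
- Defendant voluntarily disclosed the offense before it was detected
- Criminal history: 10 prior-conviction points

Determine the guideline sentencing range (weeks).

Base offense level for vandalism: 23.
R1 applies: 23 − 1 = 22.
R2 applies: 22 + 2 = 24.
R3 applies (level before this adjustment is 24 ≥ 24, so +3): 24 + 3 = 27.
R4 applies (level before this adjustment is 27 ≥ 20, so +4): 27 + 4 = 31.
R5 applies: 31 − 1 = 30.
Level 30 exceeds the maximum of 28; capped at 28.
Final offense level: 28.
Criminal history: 10 prior points → Category Moderate (8-11).
Level 28 falls in the 28 band.
Grid: Level 28 × Category Moderate = 260-300 weeks.

260-300 weeks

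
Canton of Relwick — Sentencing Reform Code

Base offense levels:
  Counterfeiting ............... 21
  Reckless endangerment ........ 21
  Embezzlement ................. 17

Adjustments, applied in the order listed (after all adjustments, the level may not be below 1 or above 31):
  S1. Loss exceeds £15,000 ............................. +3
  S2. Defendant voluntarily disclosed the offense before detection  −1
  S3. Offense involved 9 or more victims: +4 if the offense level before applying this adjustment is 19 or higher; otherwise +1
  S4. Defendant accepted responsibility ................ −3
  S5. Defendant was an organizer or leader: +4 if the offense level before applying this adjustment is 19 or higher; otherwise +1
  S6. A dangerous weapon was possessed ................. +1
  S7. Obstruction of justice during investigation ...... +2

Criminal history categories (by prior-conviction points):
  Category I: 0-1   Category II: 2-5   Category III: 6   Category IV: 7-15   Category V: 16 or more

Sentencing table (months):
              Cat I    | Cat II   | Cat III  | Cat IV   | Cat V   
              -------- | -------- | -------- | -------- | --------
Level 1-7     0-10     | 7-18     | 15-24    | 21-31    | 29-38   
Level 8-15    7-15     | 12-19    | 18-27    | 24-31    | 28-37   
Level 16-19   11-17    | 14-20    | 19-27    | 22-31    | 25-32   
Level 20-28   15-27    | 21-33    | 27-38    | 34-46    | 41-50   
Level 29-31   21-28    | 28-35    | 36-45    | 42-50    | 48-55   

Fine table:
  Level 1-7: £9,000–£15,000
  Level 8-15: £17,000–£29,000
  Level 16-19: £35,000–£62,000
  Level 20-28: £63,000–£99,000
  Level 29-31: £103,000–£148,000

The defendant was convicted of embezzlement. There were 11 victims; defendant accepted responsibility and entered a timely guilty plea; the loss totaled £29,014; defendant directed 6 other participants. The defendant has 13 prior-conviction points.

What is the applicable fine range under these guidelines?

Base offense level for embezzlement: 17.
S1 applies: 17 + 3 = 20.
S3 applies (level before this adjustment is 20 ≥ 19, so +4): 20 + 4 = 24.
S4 applies: 24 − 3 = 21.
S5 applies (level before this adjustment is 21 ≥ 19, so +4): 21 + 4 = 25.
S7 does not apply.
Final offense level: 25.
Level 25 falls in the 20-28 band.
Fine table: Level 20-28 → £63,000–£99,000.

£63,000–£99,000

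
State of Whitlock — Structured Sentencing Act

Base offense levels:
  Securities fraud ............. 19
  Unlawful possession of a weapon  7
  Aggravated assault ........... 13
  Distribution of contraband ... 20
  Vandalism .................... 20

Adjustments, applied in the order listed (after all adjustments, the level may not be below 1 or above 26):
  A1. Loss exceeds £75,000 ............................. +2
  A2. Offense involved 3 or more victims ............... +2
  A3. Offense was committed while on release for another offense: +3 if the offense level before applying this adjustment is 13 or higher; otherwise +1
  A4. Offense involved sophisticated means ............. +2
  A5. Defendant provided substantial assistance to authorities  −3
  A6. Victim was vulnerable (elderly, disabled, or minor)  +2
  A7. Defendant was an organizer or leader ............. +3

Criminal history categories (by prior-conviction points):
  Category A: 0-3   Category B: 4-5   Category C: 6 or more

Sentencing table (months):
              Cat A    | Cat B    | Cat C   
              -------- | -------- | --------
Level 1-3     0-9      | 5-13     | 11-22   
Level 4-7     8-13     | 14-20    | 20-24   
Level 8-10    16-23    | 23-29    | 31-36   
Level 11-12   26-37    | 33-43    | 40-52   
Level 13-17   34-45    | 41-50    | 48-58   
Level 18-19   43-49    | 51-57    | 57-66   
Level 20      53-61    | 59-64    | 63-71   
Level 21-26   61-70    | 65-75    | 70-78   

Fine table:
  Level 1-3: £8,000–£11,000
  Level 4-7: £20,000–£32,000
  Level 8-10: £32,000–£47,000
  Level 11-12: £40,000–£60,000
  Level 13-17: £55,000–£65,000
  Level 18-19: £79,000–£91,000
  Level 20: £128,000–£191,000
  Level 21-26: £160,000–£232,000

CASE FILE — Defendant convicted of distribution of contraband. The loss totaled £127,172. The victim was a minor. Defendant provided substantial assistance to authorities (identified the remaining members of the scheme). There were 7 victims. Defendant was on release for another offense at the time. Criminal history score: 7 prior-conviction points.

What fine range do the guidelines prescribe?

£160,000–£232,000

Base offense level for distribution of contraband: 20.
A1 applies: 20 + 2 = 22.
A2 applies: 22 + 2 = 24.
A3 applies (level before this adjustment is 24 ≥ 13, so +3): 24 + 3 = 27.
A4 does not apply.
A5 applies: 27 − 3 = 24.
A6 applies: 24 + 2 = 26.
A7 does not apply.
Final offense level: 26.
Level 26 falls in the 21-26 band.
Fine table: Level 21-26 → £160,000–£232,000.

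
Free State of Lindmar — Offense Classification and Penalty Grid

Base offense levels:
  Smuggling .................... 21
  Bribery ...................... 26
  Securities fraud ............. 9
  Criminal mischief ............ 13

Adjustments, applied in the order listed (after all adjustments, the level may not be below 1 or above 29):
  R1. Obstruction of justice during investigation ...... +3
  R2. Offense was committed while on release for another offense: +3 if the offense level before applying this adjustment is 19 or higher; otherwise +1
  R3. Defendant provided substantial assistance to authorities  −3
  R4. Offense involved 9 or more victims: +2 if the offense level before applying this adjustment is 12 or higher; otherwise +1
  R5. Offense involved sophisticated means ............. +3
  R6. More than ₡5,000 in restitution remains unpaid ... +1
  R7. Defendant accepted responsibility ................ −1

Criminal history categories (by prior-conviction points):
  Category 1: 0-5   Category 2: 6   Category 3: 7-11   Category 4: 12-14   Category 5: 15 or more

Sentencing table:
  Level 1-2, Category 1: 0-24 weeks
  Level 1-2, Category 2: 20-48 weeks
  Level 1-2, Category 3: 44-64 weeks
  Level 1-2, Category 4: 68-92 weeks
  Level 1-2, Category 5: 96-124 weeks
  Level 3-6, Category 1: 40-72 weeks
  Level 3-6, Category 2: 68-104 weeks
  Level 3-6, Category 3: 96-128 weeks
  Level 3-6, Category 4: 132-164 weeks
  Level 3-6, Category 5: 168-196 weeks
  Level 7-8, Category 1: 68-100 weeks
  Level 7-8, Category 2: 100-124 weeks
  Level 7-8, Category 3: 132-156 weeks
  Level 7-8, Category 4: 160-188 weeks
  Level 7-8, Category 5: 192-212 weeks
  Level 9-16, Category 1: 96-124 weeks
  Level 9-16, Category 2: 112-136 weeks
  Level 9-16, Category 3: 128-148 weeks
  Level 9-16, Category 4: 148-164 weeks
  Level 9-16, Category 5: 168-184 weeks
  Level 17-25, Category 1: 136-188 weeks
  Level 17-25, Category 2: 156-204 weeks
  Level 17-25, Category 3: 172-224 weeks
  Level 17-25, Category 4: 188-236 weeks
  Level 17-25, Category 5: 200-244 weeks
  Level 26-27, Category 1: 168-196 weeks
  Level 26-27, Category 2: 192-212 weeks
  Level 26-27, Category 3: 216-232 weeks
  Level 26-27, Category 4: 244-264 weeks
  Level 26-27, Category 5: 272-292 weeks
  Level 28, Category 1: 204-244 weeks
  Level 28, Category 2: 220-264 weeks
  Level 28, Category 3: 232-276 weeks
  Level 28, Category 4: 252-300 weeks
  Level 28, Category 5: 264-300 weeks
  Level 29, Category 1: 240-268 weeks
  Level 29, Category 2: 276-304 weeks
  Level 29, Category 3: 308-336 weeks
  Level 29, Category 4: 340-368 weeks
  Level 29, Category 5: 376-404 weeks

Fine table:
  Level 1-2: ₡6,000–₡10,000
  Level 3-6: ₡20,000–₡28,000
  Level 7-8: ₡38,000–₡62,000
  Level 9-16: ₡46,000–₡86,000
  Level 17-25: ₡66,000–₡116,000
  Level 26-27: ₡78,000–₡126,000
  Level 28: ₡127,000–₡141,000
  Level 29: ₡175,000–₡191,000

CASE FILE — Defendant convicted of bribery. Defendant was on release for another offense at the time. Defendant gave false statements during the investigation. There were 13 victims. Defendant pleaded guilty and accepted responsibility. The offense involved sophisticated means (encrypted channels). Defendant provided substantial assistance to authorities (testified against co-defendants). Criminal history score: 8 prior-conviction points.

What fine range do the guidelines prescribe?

Base offense level for bribery: 26.
R1 applies: 26 + 3 = 29.
R2 applies (level before this adjustment is 29 ≥ 19, so +3): 29 + 3 = 32.
R3 applies: 32 − 3 = 29.
R4 applies (level before this adjustment is 29 ≥ 12, so +2): 29 + 2 = 31.
R5 applies: 31 + 3 = 34.
R7 applies: 34 − 1 = 33.
Level 33 exceeds the maximum of 29; capped at 29.
Final offense level: 29.
Level 29 falls in the 29 band.
Fine table: Level 29 → ₡175,000–₡191,000.

₡175,000–₡191,000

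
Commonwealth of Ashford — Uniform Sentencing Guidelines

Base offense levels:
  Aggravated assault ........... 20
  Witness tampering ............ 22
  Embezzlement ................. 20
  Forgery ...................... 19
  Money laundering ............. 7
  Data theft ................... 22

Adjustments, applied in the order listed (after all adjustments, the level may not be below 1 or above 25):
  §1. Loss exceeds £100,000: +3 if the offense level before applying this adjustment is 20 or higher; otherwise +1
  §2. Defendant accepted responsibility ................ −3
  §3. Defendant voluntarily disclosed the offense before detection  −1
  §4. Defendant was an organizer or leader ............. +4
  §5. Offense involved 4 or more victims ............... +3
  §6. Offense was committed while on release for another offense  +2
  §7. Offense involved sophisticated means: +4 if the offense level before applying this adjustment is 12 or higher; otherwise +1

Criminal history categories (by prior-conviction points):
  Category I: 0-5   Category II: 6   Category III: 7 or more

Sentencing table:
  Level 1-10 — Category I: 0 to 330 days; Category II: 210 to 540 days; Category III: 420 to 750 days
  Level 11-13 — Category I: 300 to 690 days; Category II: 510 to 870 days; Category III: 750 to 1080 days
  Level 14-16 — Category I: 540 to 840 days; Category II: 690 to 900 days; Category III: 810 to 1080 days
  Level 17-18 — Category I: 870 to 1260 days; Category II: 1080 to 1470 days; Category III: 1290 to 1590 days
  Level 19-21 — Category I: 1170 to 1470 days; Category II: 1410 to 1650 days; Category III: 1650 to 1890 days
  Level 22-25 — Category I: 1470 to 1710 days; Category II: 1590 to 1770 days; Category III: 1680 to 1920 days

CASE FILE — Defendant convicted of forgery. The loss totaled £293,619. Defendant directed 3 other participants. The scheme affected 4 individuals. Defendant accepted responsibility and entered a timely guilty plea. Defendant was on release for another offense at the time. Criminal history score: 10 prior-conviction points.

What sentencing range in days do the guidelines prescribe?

1680-1920 days

Base offense level for forgery: 19.
§1 applies (level before this adjustment is 19 < 20, so +1): 19 + 1 = 20.
§2 applies: 20 − 3 = 17.
§4 applies: 17 + 4 = 21.
§5 applies: 21 + 3 = 24.
§6 applies: 24 + 2 = 26.
Level 26 exceeds the maximum of 25; capped at 25.
Final offense level: 25.
Criminal history: 10 prior points → Category III (7+).
Level 25 falls in the 22-25 band.
Grid: Level 22-25 × Category III = 1680-1920 days.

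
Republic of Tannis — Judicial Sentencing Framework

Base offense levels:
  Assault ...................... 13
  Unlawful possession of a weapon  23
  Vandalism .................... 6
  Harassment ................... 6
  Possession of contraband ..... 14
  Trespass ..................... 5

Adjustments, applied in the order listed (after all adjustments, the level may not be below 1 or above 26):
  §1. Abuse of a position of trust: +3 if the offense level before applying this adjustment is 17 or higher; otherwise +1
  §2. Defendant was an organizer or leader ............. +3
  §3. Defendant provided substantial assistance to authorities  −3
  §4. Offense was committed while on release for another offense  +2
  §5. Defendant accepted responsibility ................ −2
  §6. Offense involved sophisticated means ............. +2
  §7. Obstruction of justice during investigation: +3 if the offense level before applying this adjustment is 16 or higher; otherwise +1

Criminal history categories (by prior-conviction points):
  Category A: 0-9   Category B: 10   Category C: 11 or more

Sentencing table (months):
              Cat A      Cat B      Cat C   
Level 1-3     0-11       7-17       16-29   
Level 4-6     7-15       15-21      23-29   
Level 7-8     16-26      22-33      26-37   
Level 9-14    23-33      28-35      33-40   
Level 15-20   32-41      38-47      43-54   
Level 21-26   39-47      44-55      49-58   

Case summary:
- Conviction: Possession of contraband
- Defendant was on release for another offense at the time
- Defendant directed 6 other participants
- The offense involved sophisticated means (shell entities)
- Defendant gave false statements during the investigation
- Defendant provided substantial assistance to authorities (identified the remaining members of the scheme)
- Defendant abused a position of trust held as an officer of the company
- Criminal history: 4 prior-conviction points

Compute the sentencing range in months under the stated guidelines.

39-47 months

Base offense level for possession of contraband: 14.
§1 applies (level before this adjustment is 14 < 17, so +1): 14 + 1 = 15.
§2 applies: 15 + 3 = 18.
§3 applies: 18 − 3 = 15.
§4 applies: 15 + 2 = 17.
§5 does not apply.
§6 applies: 17 + 2 = 19.
§7 applies (level before this adjustment is 19 ≥ 16, so +3): 19 + 3 = 22.
Final offense level: 22.
Criminal history: 4 prior points → Category A (0-9).
Level 22 falls in the 21-26 band.
Grid: Level 21-26 × Category A = 39-47 months.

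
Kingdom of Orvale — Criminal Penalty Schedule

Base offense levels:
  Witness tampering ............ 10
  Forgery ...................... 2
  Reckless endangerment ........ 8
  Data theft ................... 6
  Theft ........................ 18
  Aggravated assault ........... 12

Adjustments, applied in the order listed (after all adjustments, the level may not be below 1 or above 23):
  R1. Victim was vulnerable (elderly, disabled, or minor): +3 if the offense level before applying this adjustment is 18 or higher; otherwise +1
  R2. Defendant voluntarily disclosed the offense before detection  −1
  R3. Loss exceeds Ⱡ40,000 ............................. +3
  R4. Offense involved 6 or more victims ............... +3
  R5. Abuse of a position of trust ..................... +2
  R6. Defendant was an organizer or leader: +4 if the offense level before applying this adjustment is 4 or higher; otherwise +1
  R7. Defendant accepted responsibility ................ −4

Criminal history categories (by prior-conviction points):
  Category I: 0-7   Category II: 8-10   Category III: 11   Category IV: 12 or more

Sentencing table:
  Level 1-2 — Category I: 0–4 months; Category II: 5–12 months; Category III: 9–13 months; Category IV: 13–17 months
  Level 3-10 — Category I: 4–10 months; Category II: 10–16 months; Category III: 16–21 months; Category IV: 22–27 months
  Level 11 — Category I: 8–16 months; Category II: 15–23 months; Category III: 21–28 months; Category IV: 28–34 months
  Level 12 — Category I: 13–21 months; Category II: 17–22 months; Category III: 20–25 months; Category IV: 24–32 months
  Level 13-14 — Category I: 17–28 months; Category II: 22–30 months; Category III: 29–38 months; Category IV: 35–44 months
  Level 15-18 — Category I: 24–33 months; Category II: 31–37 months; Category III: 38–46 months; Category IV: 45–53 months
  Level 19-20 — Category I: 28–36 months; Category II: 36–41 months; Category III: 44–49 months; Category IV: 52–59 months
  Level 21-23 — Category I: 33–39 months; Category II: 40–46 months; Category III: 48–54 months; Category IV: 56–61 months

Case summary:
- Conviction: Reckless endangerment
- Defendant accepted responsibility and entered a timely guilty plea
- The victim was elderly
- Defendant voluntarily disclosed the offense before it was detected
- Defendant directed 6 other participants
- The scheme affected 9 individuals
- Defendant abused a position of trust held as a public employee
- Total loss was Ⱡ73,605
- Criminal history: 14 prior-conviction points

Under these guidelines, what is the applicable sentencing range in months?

Base offense level for reckless endangerment: 8.
R1 applies (level before this adjustment is 8 < 18, so +1): 8 + 1 = 9.
R2 applies: 9 − 1 = 8.
R3 applies: 8 + 3 = 11.
R4 applies: 11 + 3 = 14.
R5 applies: 14 + 2 = 16.
R6 applies (level before this adjustment is 16 ≥ 4, so +4): 16 + 4 = 20.
R7 applies: 20 − 4 = 16.
Final offense level: 16.
Criminal history: 14 prior points → Category IV (12+).
Level 16 falls in the 15-18 band.
Grid: Level 15-18 × Category IV = 45-53 months.

45-53 months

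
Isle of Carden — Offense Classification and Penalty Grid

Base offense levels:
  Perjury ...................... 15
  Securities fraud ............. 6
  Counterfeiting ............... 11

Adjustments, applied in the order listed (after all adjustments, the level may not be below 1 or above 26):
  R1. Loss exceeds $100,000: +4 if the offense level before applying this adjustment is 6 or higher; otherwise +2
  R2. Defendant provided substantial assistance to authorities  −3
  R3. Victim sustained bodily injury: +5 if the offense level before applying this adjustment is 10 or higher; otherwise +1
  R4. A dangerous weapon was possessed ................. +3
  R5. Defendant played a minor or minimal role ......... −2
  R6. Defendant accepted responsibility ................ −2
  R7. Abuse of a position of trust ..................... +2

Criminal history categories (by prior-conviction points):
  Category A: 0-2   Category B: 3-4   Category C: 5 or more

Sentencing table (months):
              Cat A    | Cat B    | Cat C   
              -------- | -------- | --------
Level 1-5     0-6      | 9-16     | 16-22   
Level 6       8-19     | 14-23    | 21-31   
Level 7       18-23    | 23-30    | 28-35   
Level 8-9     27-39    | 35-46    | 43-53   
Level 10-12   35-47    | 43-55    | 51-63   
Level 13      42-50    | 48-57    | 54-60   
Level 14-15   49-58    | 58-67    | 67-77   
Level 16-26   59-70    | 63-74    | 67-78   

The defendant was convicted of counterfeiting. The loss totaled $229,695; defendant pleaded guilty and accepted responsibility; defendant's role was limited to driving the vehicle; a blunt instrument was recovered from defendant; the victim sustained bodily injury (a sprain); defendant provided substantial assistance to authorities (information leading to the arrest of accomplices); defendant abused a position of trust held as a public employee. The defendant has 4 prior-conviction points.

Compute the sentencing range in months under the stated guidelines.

Base offense level for counterfeiting: 11.
R1 applies (level before this adjustment is 11 ≥ 6, so +4): 11 + 4 = 15.
R2 applies: 15 − 3 = 12.
R3 applies (level before this adjustment is 12 ≥ 10, so +5): 12 + 5 = 17.
R4 applies: 17 + 3 = 20.
R5 applies: 20 − 2 = 18.
R6 applies: 18 − 2 = 16.
R7 applies: 16 + 2 = 18.
Final offense level: 18.
Criminal history: 4 prior points → Category B (3-4).
Level 18 falls in the 16-26 band.
Grid: Level 16-26 × Category B = 63-74 months.

63-74 months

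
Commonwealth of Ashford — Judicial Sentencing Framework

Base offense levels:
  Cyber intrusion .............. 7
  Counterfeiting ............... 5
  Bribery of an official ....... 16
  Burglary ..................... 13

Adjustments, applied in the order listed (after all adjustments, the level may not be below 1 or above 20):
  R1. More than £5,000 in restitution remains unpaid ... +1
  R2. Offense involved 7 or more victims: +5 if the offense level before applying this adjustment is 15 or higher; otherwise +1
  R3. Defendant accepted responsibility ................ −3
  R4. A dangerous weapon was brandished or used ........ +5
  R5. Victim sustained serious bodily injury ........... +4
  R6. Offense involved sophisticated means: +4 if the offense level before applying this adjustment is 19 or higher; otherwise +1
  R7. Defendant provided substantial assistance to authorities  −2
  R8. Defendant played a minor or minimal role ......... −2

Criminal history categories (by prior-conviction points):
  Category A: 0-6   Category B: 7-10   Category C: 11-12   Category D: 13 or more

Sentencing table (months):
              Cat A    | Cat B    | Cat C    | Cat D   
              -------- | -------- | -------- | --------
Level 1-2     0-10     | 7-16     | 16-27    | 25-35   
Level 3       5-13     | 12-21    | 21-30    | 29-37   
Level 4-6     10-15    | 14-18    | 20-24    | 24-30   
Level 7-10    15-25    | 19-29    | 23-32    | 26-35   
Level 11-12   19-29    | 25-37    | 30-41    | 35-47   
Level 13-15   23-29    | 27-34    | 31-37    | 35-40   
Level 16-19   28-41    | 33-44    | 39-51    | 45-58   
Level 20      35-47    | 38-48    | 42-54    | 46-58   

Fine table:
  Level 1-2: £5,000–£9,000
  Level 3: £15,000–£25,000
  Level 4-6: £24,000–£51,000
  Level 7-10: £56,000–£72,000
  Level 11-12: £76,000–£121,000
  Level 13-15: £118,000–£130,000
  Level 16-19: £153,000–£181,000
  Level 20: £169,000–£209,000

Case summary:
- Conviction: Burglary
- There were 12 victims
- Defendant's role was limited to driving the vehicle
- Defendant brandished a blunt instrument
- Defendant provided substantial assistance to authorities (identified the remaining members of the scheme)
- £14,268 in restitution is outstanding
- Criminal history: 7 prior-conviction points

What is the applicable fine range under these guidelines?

£153,000–£181,000

Base offense level for burglary: 13.
R1 applies: 13 + 1 = 14.
R2 applies (level before this adjustment is 14 < 15, so +1): 14 + 1 = 15.
R4 applies: 15 + 5 = 20.
R7 applies: 20 − 2 = 18.
R8 applies: 18 − 2 = 16.
Final offense level: 16.
Level 16 falls in the 16-19 band.
Fine table: Level 16-19 → £153,000–£181,000.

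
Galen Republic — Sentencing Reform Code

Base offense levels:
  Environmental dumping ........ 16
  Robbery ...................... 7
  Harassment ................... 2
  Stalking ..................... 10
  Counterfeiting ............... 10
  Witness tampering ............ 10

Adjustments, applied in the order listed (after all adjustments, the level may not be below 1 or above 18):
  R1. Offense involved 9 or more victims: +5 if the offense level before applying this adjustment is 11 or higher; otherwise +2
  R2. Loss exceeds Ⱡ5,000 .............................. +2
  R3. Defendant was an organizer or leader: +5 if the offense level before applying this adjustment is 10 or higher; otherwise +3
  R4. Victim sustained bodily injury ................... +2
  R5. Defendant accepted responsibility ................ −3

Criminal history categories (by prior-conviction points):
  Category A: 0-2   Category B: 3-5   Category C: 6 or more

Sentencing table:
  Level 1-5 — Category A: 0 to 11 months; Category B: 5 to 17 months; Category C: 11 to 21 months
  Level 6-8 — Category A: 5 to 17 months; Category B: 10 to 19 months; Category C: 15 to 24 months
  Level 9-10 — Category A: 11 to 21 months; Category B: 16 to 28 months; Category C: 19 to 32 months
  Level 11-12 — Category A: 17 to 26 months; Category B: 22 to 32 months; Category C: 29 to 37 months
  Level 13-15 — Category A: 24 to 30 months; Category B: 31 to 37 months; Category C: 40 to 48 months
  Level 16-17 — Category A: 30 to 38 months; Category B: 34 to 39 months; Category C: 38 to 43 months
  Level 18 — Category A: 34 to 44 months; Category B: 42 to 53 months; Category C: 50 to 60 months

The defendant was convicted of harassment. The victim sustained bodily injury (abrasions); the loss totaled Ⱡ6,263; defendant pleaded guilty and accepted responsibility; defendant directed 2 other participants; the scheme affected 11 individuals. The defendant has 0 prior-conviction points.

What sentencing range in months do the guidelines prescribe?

5-17 months

Base offense level for harassment: 2.
R1 applies (level before this adjustment is 2 < 11, so +2): 2 + 2 = 4.
R2 applies: 4 + 2 = 6.
R3 applies (level before this adjustment is 6 < 10, so +3): 6 + 3 = 9.
R4 applies: 9 + 2 = 11.
R5 applies: 11 − 3 = 8.
Final offense level: 8.
Criminal history: 0 prior points → Category A (0-2).
Level 8 falls in the 6-8 band.
Grid: Level 6-8 × Category A = 5-17 months.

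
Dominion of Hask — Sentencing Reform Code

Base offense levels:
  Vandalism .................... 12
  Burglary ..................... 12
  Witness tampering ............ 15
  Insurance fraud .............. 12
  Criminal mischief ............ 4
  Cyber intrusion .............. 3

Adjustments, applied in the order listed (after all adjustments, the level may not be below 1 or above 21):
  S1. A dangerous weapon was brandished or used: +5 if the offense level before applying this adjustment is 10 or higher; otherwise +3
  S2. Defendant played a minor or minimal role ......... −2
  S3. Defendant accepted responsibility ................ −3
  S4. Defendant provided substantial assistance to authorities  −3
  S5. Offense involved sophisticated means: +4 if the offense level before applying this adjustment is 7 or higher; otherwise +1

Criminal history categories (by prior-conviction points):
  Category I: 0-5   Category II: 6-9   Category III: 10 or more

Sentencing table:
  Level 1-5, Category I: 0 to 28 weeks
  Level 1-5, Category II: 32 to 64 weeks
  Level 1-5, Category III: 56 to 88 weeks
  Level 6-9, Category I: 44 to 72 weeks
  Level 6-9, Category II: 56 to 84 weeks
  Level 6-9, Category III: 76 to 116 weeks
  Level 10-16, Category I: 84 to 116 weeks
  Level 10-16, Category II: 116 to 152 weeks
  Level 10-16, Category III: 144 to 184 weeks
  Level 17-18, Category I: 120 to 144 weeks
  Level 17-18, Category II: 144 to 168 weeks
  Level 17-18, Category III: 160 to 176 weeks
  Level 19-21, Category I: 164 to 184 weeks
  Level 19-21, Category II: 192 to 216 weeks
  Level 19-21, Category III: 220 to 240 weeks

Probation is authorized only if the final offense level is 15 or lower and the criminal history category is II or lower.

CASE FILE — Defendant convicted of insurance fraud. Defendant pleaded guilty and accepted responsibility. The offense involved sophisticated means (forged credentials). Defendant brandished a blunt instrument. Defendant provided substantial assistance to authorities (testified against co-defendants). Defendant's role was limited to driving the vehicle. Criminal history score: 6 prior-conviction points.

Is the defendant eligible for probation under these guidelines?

Base offense level for insurance fraud: 12.
S1 applies (level before this adjustment is 12 ≥ 10, so +5): 12 + 5 = 17.
S2 applies: 17 − 2 = 15.
S3 applies: 15 − 3 = 12.
S4 applies: 12 − 3 = 9.
S5 applies (level before this adjustment is 9 ≥ 7, so +4): 9 + 4 = 13.
Final offense level: 13.
Criminal history: 6 prior points → Category II (6-9).
Level 13 falls in the 10-16 band.
Grid: Level 10-16 × Category II = 116-152 weeks.
Probation check: level 13 ≤ 15 and category II ≤ II → eligible.

Yes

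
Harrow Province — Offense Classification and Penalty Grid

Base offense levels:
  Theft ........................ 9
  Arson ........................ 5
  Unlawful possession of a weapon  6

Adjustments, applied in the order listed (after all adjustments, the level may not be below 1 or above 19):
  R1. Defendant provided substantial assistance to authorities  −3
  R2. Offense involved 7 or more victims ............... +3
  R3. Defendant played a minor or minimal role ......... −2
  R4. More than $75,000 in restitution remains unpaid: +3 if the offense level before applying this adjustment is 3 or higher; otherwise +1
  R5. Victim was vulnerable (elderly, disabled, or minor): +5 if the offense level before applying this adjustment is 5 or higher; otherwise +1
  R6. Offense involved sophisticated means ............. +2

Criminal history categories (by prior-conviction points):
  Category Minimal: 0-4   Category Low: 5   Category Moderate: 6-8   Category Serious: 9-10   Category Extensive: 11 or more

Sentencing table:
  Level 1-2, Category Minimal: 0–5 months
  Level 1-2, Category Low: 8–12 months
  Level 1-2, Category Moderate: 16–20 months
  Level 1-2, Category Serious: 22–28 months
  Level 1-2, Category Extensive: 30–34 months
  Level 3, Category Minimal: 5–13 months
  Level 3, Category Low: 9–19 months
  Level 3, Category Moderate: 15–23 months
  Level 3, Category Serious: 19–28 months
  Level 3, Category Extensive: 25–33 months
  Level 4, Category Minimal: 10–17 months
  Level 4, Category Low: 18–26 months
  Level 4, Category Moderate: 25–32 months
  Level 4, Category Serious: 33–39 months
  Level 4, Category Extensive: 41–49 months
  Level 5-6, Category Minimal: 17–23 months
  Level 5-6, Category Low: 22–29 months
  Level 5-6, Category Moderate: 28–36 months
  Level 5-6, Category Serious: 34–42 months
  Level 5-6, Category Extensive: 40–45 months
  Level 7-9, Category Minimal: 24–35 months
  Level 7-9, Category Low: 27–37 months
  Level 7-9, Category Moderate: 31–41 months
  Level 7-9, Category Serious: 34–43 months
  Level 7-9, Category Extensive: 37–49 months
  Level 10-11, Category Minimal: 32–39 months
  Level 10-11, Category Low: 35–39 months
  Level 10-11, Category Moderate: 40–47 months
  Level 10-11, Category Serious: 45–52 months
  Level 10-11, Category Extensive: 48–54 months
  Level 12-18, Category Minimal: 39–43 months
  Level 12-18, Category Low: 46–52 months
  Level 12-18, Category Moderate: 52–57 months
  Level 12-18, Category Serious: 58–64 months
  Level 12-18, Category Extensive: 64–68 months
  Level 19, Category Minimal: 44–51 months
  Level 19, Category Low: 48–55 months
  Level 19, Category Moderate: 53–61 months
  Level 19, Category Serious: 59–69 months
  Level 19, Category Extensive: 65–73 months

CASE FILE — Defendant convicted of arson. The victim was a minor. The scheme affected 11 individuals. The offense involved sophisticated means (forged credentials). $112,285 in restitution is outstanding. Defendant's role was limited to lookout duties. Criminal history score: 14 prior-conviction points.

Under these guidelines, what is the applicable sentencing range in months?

Base offense level for arson: 5.
R1 does not apply.
R2 applies: 5 + 3 = 8.
R3 applies: 8 − 2 = 6.
R4 applies (level before this adjustment is 6 ≥ 3, so +3): 6 + 3 = 9.
R5 applies (level before this adjustment is 9 ≥ 5, so +5): 9 + 5 = 14.
R6 applies: 14 + 2 = 16.
Final offense level: 16.
Criminal history: 14 prior points → Category Extensive (11+).
Level 16 falls in the 12-18 band.
Grid: Level 12-18 × Category Extensive = 64-68 months.

64-68 months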